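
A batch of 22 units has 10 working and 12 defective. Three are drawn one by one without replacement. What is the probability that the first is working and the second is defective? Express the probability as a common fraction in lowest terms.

Multiply the conditional probabilities at each draw: 10/22 · 12/21 = 120/462 = 20/77.

20/77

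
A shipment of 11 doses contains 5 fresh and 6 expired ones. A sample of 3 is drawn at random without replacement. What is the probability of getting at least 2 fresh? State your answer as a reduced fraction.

There are C(11,3) = 165 ways to choose the 3.
Favorable selections (at least 2 fresh): C(5,2)·C(6,1) + C(5,3)·C(6,0) = 60 + 10 = 70.
Probability = 70/165 = 14/33.

14/33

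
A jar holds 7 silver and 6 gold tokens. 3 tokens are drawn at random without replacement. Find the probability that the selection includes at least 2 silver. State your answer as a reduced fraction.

161/286

There are C(13,3) = 286 ways to choose the 3.
Favorable selections (at least 2 silver): C(7,2)·C(6,1) + C(7,3)·C(6,0) = 126 + 35 = 161.
Probability = 161/286.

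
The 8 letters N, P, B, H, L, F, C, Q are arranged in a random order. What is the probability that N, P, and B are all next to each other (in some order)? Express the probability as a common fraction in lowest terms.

3/28

There are 8! = 40320 arrangements.
Treat the three as one block: 6! placements × 3! orders within the block = 720·6 = 4320.
Probability = 4320/40320 = 3/28.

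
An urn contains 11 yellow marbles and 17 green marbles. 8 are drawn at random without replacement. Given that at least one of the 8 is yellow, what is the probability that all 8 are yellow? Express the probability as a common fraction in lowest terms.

3/56069

Work in counts. Selections with at least one yellow: C(28,8) − C(17,8) = 3108105 − 24310 = 3083795.
Of those, selections where all 8 are yellow: C(11,8) = 165.
Conditional probability = 165/3083795 = 3/56069.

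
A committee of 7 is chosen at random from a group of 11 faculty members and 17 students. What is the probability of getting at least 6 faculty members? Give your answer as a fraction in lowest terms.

There are C(28,7) = 1184040 ways to choose the 7.
Favorable selections (at least 6 faculty members): C(11,6)·C(17,1) + C(11,7)·C(17,0) = 7854 + 330 = 8184.
Probability = 8184/1184040 = 31/4485.

31/4485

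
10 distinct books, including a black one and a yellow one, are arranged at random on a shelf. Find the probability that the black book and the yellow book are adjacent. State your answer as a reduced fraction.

There are 10! = 3628800 arrangements.
Treat the black book and the yellow book as a block: 9! arrangements of the blocks × 2 orders within the block = 2·362880 = 725760.
Probability = 725760/3628800 = 1/5.

1/5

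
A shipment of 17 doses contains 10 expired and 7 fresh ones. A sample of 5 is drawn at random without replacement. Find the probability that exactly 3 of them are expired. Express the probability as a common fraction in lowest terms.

Total number of selections: C(17,5) = 6188.
Selections with exactly 3 expired: choose 3 of the 10 expired and 2 of the 7 fresh, C(10,3)·C(7,2) = 120·21 = 2520.
Probability = 2520/6188 = 90/221.

90/221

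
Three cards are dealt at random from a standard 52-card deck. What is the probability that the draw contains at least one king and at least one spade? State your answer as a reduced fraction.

There are C(52,3) = 22100 possible draws.
By inclusion-exclusion on the complements, draws missing all kings or all spades: C(48,3) + C(39,3) − C(36,3) = 17296 + 9139 − 7140 = 19295.
So draws with at least one of each: 22100 − 19295 = 2805, probability 2805/22100 = 33/260.

33/260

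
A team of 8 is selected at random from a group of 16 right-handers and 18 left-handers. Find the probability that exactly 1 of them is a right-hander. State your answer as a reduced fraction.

The sample space is all 8-subsets of the 34: C(34,8) = 18156204.
Selections with exactly 1 right-hander: choose 1 of the 16 right-handers and 7 of the 18 left-handers, C(16,1)·C(18,7) = 16·31824 = 509184.
Probability = 509184/18156204 = 832/29667.

832/29667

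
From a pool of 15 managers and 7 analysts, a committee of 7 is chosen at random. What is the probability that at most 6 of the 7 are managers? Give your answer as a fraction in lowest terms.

There are C(22,7) = 170544 ways to choose the 7.
Favorable selections (at most 6 managers): C(15,0)·C(7,7) + C(15,1)·C(7,6) + C(15,2)·C(7,5) + C(15,3)·C(7,4) + C(15,4)·C(7,3) + C(15,5)·C(7,2) + C(15,6)·C(7,1) = 1 + 105 + 2205 + 15925 + 47775 + 63063 + 35035 = 164109.
Probability = 164109/170544 = 4973/5168.

4973/5168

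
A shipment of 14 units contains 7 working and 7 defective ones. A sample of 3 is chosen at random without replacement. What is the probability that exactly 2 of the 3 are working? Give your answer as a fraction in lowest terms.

21/52

There are C(14,3) = 364 ways to choose 3 from 14.
Selections with exactly 2 working: choose 2 of the 7 working and 1 of the 7 defective, C(7,2)·C(7,1) = 21·7 = 147.
Probability = 147/364 = 21/52.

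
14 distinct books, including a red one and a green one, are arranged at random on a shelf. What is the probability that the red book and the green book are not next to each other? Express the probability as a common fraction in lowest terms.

6/7

There are 14! = 87178291200 arrangements.
Arrangements with the red book and the green book adjacent: 2·13! = 12454041600.
So not adjacent: 87178291200 − 12454041600 = 74724249600, probability 74724249600/87178291200 = 6/7.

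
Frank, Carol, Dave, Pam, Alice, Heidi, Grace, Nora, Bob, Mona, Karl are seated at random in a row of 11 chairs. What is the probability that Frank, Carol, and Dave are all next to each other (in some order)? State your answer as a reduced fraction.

There are 11! = 39916800 arrangements.
Treat the three as one block: 9! placements × 3! orders within the block = 362880·6 = 2177280.
Probability = 2177280/39916800 = 3/55.

3/55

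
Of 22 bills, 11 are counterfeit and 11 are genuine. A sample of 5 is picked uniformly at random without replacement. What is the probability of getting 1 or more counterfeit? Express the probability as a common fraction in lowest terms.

Total selections: C(22,5) = 26334.
The complement is all 5 are genuine: C(11,5) = 462.
Probability = 1 − 462/26334 = 25872/26334 = 56/57.

56/57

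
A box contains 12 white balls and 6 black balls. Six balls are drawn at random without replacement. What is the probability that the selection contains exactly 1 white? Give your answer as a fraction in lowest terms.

There are C(18,6) = 18564 ways to choose 6 from 18.
Selections with exactly 1 white: choose 1 of the 12 white and 5 of the 6 black, C(12,1)·C(6,5) = 12·6 = 72.
Probability = 72/18564 = 6/1547.

6/1547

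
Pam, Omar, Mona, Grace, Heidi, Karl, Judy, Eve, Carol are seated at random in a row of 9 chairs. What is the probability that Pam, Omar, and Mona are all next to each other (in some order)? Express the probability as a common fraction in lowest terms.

There are 9! = 362880 arrangements.
Treat the three as one block: 7! placements × 3! orders within the block = 5040·6 = 30240.
Probability = 30240/362880 = 1/12.

1/12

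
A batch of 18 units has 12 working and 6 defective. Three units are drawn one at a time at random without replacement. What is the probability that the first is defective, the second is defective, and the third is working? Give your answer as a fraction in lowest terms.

5/68

Multiply the conditional probabilities at each draw: 6/18 · 5/17 · 12/16 = 360/4896 = 5/68.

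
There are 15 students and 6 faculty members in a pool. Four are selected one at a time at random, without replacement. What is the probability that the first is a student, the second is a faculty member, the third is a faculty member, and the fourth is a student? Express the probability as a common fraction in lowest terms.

Multiply the conditional probabilities at each draw: 15/21 · 6/20 · 5/19 · 14/18 = 6300/143640 = 5/114.

5/114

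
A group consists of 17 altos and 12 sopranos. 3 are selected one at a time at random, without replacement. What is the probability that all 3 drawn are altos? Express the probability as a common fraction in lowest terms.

Multiply the conditional probabilities at each draw: 17/29 · 16/28 · 15/27 = 4080/21924 = 340/1827.

340/1827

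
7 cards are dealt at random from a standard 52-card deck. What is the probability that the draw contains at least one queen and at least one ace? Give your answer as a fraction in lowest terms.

3105873/16723070

There are C(52,7) = 133784560 possible draws.
By inclusion-exclusion on the complements, draws missing all queens or all aces: C(48,7) + C(48,7) − C(44,7) = 73629072 + 73629072 − 38320568 = 108937576.
So draws with at least one of each: 133784560 − 108937576 = 24846984, probability 24846984/133784560 = 3105873/16723070.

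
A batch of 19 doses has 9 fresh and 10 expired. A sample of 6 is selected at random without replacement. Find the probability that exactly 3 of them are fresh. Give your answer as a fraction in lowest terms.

120/323

There are C(19,6) = 27132 ways to choose 6 from 19.
Selections with exactly 3 fresh: choose 3 of the 9 fresh and 3 of the 10 expired, C(9,3)·C(10,3) = 84·120 = 10080.
Probability = 10080/27132 = 120/323.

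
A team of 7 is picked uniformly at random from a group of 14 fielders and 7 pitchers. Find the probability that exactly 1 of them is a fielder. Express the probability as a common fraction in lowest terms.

Total number of selections: C(21,7) = 116280.
Selections with exactly 1 fielder: choose 1 of the 14 fielders and 6 of the 7 pitchers, C(14,1)·C(7,6) = 14·7 = 98.
Probability = 98/116280 = 49/58140.

49/58140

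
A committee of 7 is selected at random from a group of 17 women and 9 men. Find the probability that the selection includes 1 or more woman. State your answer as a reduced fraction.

Total selections: C(26,7) = 657800.
The complement is all 7 are men: C(9,7) = 36.
Probability = 1 − 36/657800 = 657764/657800 = 164441/164450.

164441/164450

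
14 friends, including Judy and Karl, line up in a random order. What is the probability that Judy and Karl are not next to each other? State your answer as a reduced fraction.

6/7

There are 14! = 87178291200 arrangements.
Arrangements with Judy and Karl adjacent: 2·13! = 12454041600.
So not adjacent: 87178291200 − 12454041600 = 74724249600, probability 74724249600/87178291200 = 6/7.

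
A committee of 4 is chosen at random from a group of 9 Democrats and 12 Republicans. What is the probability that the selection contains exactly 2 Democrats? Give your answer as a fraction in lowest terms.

There are C(21,4) = 5985 ways to choose 4 from 21.
Selections with exactly 2 Democrats: choose 2 of the 9 Democrats and 2 of the 12 Republicans, C(9,2)·C(12,2) = 36·66 = 2376.
Probability = 2376/5985 = 264/665.

264/665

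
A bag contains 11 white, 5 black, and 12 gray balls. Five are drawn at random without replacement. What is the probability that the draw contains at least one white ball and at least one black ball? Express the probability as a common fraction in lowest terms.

There are C(28,5) = 98280 possible draws.
By inclusion-exclusion on the complements, draws missing all white or all black: C(17,5) + C(23,5) − C(12,5) = 6188 + 33649 − 792 = 39045.
So draws with at least one of each: 98280 − 39045 = 59235, probability 59235/98280 = 3949/6552.

3949/6552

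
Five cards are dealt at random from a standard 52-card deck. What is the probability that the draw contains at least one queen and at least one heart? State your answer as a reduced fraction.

229297/866320

There are C(52,5) = 2598960 possible draws.
By inclusion-exclusion on the complements, draws missing all queens or all hearts: C(48,5) + C(39,5) − C(36,5) = 1712304 + 575757 − 376992 = 1911069.
So draws with at least one of each: 2598960 − 1911069 = 687891, probability 687891/2598960 = 229297/866320.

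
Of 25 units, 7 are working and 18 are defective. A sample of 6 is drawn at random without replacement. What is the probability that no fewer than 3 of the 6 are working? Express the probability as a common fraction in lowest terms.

Total selections: C(25,6) = 177100.
Count the complement (fewer than 3 working): C(7,0)·C(18,6) + C(7,1)·C(18,5) + C(7,2)·C(18,4) = 18564 + 59976 + 64260 = 142800.
Probability = 1 − 142800/177100 = 34300/177100 = 49/253.

49/253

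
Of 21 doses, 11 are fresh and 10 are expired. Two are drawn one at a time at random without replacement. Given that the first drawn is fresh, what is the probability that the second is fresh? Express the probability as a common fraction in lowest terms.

1/2

After removing one fresh, 20 remain: 10 fresh and 10 expired.
So the probability the next is fresh is 10/20 = 1/2.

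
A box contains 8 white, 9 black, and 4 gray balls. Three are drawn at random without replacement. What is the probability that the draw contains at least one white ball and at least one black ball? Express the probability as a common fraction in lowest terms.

414/665

There are C(21,3) = 1330 possible draws.
By inclusion-exclusion on the complements, draws missing all white or all black: C(13,3) + C(12,3) − C(4,3) = 286 + 220 − 4 = 502.
So draws with at least one of each: 1330 − 502 = 828, probability 828/1330 = 414/665.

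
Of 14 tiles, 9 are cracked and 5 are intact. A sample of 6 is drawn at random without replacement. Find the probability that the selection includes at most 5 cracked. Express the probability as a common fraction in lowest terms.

There are C(14,6) = 3003 ways to choose the 6.
The complement is exactly 6 cracked: C(9,6)·C(5,0) = 84.
Probability = 1 − 84/3003 = 2919/3003 = 139/143.

139/143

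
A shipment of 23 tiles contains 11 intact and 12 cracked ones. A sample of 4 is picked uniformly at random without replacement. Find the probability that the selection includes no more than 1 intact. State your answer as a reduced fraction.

Total selections: C(23,4) = 8855.
Favorable selections (no more than 1 intact): C(11,0)·C(12,4) + C(11,1)·C(12,3) = 495 + 2420 = 2915.
Probability = 2915/8855 = 53/161.

53/161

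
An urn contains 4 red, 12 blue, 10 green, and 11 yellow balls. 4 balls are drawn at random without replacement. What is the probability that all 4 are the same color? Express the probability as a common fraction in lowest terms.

4/255

There are C(37,4) = 66045 ways to draw 4 balls.
All same color: C(4,4) + C(12,4) + C(10,4) + C(11,4) = 1 + 495 + 210 + 330 = 1036.
Probability = 1036/66045 = 4/255.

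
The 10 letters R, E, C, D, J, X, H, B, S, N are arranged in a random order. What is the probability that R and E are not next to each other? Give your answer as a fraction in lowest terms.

There are 10! = 3628800 arrangements.
Arrangements with R and E adjacent: 2·9! = 725760.
So not adjacent: 3628800 − 725760 = 2903040, probability 2903040/3628800 = 4/5.

4/5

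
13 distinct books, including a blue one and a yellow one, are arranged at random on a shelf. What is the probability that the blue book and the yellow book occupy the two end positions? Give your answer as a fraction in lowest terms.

1/78

There are 13! = 6227020800 arrangements.
Place the blue book and the yellow book at the ends in 2 ways, arrange the remaining 11 in 11! = 39916800 ways: 2·39916800 = 79833600.
Probability = 79833600/6227020800 = 1/78.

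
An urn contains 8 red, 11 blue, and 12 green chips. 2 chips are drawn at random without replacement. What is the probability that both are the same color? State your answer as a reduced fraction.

149/465

There are C(31,2) = 465 ways to draw 2 chips.
All same color: C(8,2) + C(11,2) + C(12,2) = 28 + 55 + 66 = 149.
Probability = 149/465.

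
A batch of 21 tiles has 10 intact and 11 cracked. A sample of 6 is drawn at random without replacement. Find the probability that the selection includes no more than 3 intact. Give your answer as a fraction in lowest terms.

Total selections: C(21,6) = 54264.
Favorable selections (no more than 3 intact): C(10,0)·C(11,6) + C(10,1)·C(11,5) + C(10,2)·C(11,4) + C(10,3)·C(11,3) = 462 + 4620 + 14850 + 19800 = 39732.
Probability = 39732/54264 = 473/646.

473/646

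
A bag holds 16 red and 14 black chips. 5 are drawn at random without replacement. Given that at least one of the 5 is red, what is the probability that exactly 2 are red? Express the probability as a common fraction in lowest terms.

Work in counts. Selections with at least one red: C(30,5) − C(14,5) = 142506 − 2002 = 140504.
Of those, selections where exactly 2 are red: C(16,2)·C(14,3) = 120·364 = 43680.
Conditional probability = 43680/140504 = 60/193.

60/193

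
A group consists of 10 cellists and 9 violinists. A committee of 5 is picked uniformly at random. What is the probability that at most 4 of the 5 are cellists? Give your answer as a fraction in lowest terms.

316/323

Total selections: C(19,5) = 11628.
The complement is exactly 5 cellists: C(10,5)·C(9,0) = 252.
Probability = 1 − 252/11628 = 11376/11628 = 316/323.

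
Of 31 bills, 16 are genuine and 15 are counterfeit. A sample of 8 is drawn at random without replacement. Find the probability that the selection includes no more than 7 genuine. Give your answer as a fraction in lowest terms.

13463/13485

Total selections: C(31,8) = 7888725.
The complement is exactly 8 genuine: C(16,8)·C(15,0) = 12870.
Probability = 1 − 12870/7888725 = 7875855/7888725 = 13463/13485.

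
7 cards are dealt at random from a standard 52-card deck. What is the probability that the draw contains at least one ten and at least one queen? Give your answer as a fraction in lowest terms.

3105873/16723070

There are C(52,7) = 133784560 possible draws.
By inclusion-exclusion on the complements, draws missing all tens or all queens: C(48,7) + C(48,7) − C(44,7) = 73629072 + 73629072 − 38320568 = 108937576.
So draws with at least one of each: 133784560 − 108937576 = 24846984, probability 24846984/133784560 = 3105873/16723070.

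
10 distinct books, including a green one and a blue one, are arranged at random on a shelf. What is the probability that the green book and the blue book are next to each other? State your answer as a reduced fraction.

1/5

There are 10! = 3628800 arrangements.
Treat the green book and the blue book as a block: 9! arrangements of the blocks × 2 orders within the block = 2·362880 = 725760.
Probability = 725760/3628800 = 1/5.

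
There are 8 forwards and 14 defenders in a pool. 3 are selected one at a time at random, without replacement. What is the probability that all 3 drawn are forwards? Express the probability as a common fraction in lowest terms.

2/55

Multiply the conditional probabilities at each draw: 8/22 · 7/21 · 6/20 = 336/9240 = 2/55.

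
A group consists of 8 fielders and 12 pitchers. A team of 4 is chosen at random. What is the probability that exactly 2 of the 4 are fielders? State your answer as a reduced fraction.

616/1615

There are C(20,4) = 4845 ways to choose 4 from 20.
Selections with exactly 2 fielders: choose 2 of the 8 fielders and 2 of the 12 pitchers, C(8,2)·C(12,2) = 28·66 = 1848.
Probability = 1848/4845 = 616/1615.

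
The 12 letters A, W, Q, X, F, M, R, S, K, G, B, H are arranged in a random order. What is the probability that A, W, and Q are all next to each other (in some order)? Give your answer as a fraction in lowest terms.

1/22

There are 12! = 479001600 arrangements.
Treat the three as one block: 10! placements × 3! orders within the block = 3628800·6 = 21772800.
Probability = 21772800/479001600 = 1/22.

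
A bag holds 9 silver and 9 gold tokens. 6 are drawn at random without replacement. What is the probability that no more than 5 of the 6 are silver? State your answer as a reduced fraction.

There are C(18,6) = 18564 ways to choose the 6.
The complement is exactly 6 silver: C(9,6)·C(9,0) = 84.
Probability = 1 − 84/18564 = 18480/18564 = 220/221.

220/221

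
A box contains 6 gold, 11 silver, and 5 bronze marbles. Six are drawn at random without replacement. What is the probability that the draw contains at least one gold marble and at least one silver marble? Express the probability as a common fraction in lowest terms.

859/969

There are C(22,6) = 74613 possible draws.
By inclusion-exclusion on the complements, draws missing all gold or all silver: C(16,6) + C(11,6) − C(5,6) = 8008 + 462 − 0 = 8470.
So draws with at least one of each: 74613 − 8470 = 66143, probability 66143/74613 = 859/969.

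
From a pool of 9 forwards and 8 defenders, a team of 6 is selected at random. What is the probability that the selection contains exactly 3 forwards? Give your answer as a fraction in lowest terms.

The sample space is all 6-subsets of the 17: C(17,6) = 12376.
Selections with exactly 3 forwards: choose 3 of the 9 forwards and 3 of the 8 defenders, C(9,3)·C(8,3) = 84·56 = 4704.
Probability = 4704/12376 = 84/221.

84/221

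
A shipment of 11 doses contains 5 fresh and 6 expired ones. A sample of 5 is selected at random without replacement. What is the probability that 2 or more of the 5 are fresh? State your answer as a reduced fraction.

127/154

Total selections: C(11,5) = 462.
Count the complement (fewer than 2 fresh): C(5,0)·C(6,5) + C(5,1)·C(6,4) = 6 + 75 = 81.
Probability = 1 − 81/462 = 381/462 = 127/154.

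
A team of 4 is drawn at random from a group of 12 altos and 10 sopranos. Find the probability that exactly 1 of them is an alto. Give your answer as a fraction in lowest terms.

288/1463

Total number of selections: C(22,4) = 7315.
Selections with exactly 1 alto: choose 1 of the 12 altos and 3 of the 10 sopranos, C(12,1)·C(10,3) = 12·120 = 1440.
Probability = 1440/7315 = 288/1463.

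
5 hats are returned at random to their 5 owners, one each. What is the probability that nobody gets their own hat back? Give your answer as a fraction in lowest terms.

There are 5! = 120 assignments.
By inclusion-exclusion, assignments with no fixed points: C(5,0)·5! − C(5,1)·4! + C(5,2)·3! − C(5,3)·2! + C(5,4)·1! − C(5,5)·0! = 44.
Probability = 44/120 = 11/30.

11/30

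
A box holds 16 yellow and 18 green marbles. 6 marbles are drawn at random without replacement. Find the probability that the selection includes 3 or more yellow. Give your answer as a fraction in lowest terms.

1099/1798

There are C(34,6) = 1344904 ways to choose the 6.
Favorable selections (3 or more yellow): C(16,3)·C(18,3) + C(16,4)·C(18,2) + C(16,5)·C(18,1) + C(16,6)·C(18,0) = 456960 + 278460 + 78624 + 8008 = 822052.
Probability = 822052/1344904 = 1099/1798.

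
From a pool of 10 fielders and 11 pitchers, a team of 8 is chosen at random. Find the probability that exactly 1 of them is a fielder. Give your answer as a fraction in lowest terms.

There are C(21,8) = 203490 ways to choose 8 from 21.
Selections with exactly 1 fielder: choose 1 of the 10 fielders and 7 of the 11 pitchers, C(10,1)·C(11,7) = 10·330 = 3300.
Probability = 3300/203490 = 110/6783.

110/6783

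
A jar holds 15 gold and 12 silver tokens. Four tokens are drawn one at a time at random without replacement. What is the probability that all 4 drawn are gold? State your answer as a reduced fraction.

Multiply the conditional probabilities at each draw: 15/27 · 14/26 · 13/25 · 12/24 = 32760/421200 = 7/90.

7/90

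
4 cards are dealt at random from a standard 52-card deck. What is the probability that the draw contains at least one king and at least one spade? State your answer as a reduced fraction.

52799/270725

There are C(52,4) = 270725 possible draws.
By inclusion-exclusion on the complements, draws missing all kings or all spades: C(48,4) + C(39,4) − C(36,4) = 194580 + 82251 − 58905 = 217926.
So draws with at least one of each: 270725 − 217926 = 52799, probability 52799/270725.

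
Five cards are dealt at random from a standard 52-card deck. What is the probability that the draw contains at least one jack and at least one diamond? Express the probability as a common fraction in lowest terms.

229297/866320

There are C(52,5) = 2598960 possible draws.
By inclusion-exclusion on the complements, draws missing all jacks or all diamonds: C(48,5) + C(39,5) − C(36,5) = 1712304 + 575757 − 376992 = 1911069.
So draws with at least one of each: 2598960 − 1911069 = 687891, probability 687891/2598960 = 229297/866320.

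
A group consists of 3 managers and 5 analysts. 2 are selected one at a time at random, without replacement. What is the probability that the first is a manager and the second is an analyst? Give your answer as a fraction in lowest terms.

15/56

Multiply the conditional probabilities at each draw: 3/8 · 5/7 = 15/56.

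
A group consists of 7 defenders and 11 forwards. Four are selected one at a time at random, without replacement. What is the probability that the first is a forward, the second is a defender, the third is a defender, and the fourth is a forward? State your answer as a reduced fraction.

77/1224

Multiply the conditional probabilities at each draw: 11/18 · 7/17 · 6/16 · 10/15 = 4620/73440 = 77/1224.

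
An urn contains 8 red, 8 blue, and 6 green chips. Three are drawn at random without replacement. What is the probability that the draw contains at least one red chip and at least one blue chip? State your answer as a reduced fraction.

208/385

There are C(22,3) = 1540 possible draws.
By inclusion-exclusion on the complements, draws missing all red or all blue: C(14,3) + C(14,3) − C(6,3) = 364 + 364 − 20 = 708.
So draws with at least one of each: 1540 − 708 = 832, probability 832/1540 = 208/385.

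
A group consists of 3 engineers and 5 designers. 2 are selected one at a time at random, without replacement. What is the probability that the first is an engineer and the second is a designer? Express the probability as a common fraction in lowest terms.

Multiply the conditional probabilities at each draw: 3/8 · 5/7 = 15/56.

15/56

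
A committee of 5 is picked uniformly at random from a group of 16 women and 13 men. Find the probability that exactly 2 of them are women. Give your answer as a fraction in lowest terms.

There are C(29,5) = 118755 ways to choose 5 from 29.
Selections with exactly 2 women: choose 2 of the 16 women and 3 of the 13 men, C(16,2)·C(13,3) = 120·286 = 34320.
Probability = 34320/118755 = 176/609.

176/609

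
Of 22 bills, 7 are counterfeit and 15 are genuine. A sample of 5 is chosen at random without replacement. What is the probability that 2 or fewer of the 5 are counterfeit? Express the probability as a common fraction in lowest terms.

351/418

Total selections: C(22,5) = 26334.
Favorable selections (2 or fewer counterfeit): C(7,0)·C(15,5) + C(7,1)·C(15,4) + C(7,2)·C(15,3) = 3003 + 9555 + 9555 = 22113.
Probability = 22113/26334 = 351/418.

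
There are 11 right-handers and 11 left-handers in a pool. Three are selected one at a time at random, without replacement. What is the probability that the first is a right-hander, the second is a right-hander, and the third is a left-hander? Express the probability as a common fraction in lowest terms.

11/84

Multiply the conditional probabilities at each draw: 11/22 · 10/21 · 11/20 = 1210/9240 = 11/84.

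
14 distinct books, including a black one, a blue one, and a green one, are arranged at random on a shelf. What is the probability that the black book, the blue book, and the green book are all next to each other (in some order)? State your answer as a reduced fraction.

3/91

There are 14! = 87178291200 arrangements.
Treat the three as one block: 12! placements × 3! orders within the block = 479001600·6 = 2874009600.
Probability = 2874009600/87178291200 = 3/91.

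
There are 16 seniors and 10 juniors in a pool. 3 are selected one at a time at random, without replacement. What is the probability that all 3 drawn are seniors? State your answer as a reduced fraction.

14/65

Multiply the conditional probabilities at each draw: 16/26 · 15/25 · 14/24 = 3360/15600 = 14/65.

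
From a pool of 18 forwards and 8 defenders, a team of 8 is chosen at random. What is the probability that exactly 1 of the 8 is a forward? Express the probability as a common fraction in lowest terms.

144/1562275

Total number of selections: C(26,8) = 1562275.
Selections with exactly 1 forward: choose 1 of the 18 forwards and 7 of the 8 defenders, C(18,1)·C(8,7) = 18·8 = 144.
Probability = 144/1562275.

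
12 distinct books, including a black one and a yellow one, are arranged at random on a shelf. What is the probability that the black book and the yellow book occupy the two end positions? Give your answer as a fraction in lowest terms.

1/66

There are 12! = 479001600 arrangements.
Place the black book and the yellow book at the ends in 2 ways, arrange the remaining 10 in 10! = 3628800 ways: 2·3628800 = 7257600.
Probability = 7257600/479001600 = 1/66.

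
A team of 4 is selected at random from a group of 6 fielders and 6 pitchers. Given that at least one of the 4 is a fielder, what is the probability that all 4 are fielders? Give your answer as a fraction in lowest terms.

Work in counts. Selections with at least one fielder: C(12,4) − C(6,4) = 495 − 15 = 480.
Of those, selections where all 4 are fielders: C(6,4) = 15.
Conditional probability = 15/480 = 1/32.

1/32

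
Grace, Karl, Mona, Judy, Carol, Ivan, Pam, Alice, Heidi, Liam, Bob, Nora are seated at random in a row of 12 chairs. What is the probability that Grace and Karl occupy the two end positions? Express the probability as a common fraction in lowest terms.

There are 12! = 479001600 arrangements.
Place Grace and Karl at the ends in 2 ways, arrange the remaining 10 in 10! = 3628800 ways: 2·3628800 = 7257600.
Probability = 7257600/479001600 = 1/66.

1/66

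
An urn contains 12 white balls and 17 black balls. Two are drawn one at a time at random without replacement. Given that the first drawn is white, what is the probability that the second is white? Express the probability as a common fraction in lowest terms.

11/28

After removing one white, 28 remain: 11 white and 17 black.
So the probability the next is white is 11/28.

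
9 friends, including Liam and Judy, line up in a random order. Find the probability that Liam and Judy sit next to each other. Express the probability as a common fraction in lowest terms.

2/9

There are 9! = 362880 arrangements.
Treat Liam and Judy as a block: 8! arrangements of the blocks × 2 orders within the block = 2·40320 = 80640.
Probability = 80640/362880 = 2/9.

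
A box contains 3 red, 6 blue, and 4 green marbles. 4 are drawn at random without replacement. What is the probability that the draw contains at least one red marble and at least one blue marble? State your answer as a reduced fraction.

471/715

There are C(13,4) = 715 possible draws.
By inclusion-exclusion on the complements, draws missing all red or all blue: C(10,4) + C(7,4) − C(4,4) = 210 + 35 − 1 = 244.
So draws with at least one of each: 715 − 244 = 471, probability 471/715.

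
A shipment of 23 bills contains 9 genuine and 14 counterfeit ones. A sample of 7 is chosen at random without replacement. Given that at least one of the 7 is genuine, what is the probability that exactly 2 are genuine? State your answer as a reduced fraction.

Work in counts. Selections with at least one genuine: C(23,7) − C(14,7) = 245157 − 3432 = 241725.
Of those, selections where exactly 2 are genuine: C(9,2)·C(14,5) = 36·2002 = 72072.
Conditional probability = 72072/241725 = 2184/7325.

2184/7325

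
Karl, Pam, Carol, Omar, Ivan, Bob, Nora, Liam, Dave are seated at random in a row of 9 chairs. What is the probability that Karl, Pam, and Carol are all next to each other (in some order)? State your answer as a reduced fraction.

1/12

There are 9! = 362880 arrangements.
Treat the three as one block: 7! placements × 3! orders within the block = 5040·6 = 30240.
Probability = 30240/362880 = 1/12.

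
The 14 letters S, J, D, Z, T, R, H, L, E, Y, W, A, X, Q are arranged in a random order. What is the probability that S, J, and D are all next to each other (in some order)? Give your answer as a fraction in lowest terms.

There are 14! = 87178291200 arrangements.
Treat the three as one block: 12! placements × 3! orders within the block = 479001600·6 = 2874009600.
Probability = 2874009600/87178291200 = 3/91.

3/91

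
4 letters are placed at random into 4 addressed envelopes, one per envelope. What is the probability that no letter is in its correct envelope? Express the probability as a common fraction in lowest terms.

3/8

There are 4! = 24 assignments.
By inclusion-exclusion, assignments with no fixed points: C(4,0)·4! − C(4,1)·3! + C(4,2)·2! − C(4,3)·1! + C(4,4)·0! = 9.
Probability = 9/24 = 3/8.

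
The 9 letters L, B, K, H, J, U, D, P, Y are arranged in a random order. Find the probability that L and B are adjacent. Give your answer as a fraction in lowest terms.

There are 9! = 362880 arrangements.
Treat L and B as a block: 8! arrangements of the blocks × 2 orders within the block = 2·40320 = 80640.
Probability = 80640/362880 = 2/9.

2/9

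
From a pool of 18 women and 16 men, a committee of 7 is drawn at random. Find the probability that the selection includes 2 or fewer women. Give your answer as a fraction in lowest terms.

There are C(34,7) = 5379616 ways to choose the 7.
Favorable selections (2 or fewer women): C(18,0)·C(16,7) + C(18,1)·C(16,6) + C(18,2)·C(16,5) = 11440 + 144144 + 668304 = 823888.
Probability = 823888/5379616 = 3029/19778.

3029/19778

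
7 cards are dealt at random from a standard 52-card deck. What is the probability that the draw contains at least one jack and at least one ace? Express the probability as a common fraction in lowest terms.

There are C(52,7) = 133784560 possible draws.
By inclusion-exclusion on the complements, draws missing all jacks or all aces: C(48,7) + C(48,7) − C(44,7) = 73629072 + 73629072 − 38320568 = 108937576.
So draws with at least one of each: 133784560 − 108937576 = 24846984, probability 24846984/133784560 = 3105873/16723070.

3105873/16723070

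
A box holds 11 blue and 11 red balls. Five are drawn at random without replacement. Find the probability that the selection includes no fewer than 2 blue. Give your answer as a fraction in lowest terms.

337/399

Total selections: C(22,5) = 26334.
Count the complement (fewer than 2 blue): C(11,0)·C(11,5) + C(11,1)·C(11,4) = 462 + 3630 = 4092.
Probability = 1 − 4092/26334 = 22242/26334 = 337/399.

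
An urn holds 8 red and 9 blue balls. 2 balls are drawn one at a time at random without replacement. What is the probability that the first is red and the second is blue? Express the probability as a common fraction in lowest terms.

9/34

Multiply the conditional probabilities at each draw: 8/17 · 9/16 = 72/272 = 9/34.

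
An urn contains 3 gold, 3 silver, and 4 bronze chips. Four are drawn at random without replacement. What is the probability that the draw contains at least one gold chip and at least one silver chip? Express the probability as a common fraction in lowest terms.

47/70

There are C(10,4) = 210 possible draws.
By inclusion-exclusion on the complements, draws missing all gold or all silver: C(7,4) + C(7,4) − C(4,4) = 35 + 35 − 1 = 69.
So draws with at least one of each: 210 − 69 = 141, probability 141/210 = 47/70.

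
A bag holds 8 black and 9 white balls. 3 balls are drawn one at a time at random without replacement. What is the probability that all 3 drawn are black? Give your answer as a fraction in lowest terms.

Multiply the conditional probabilities at each draw: 8/17 · 7/16 · 6/15 = 336/4080 = 7/85.

7/85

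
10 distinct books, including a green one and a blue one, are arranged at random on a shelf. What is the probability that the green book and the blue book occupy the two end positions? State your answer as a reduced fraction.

1/45

There are 10! = 3628800 arrangements.
Place the green book and the blue book at the ends in 2 ways, arrange the remaining 8 in 8! = 40320 ways: 2·40320 = 80640.
Probability = 80640/3628800 = 1/45.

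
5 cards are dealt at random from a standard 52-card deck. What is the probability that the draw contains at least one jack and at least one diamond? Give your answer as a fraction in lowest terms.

There are C(52,5) = 2598960 possible draws.
By inclusion-exclusion on the complements, draws missing all jacks or all diamonds: C(48,5) + C(39,5) − C(36,5) = 1712304 + 575757 − 376992 = 1911069.
So draws with at least one of each: 2598960 − 1911069 = 687891, probability 687891/2598960 = 229297/866320.

229297/866320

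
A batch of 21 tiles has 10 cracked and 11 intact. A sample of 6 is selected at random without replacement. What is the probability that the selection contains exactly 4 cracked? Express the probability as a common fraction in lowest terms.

275/1292

The sample space is all 6-subsets of the 21: C(21,6) = 54264.
Selections with exactly 4 cracked: choose 4 of the 10 cracked and 2 of the 11 intact, C(10,4)·C(11,2) = 210·55 = 11550.
Probability = 11550/54264 = 275/1292.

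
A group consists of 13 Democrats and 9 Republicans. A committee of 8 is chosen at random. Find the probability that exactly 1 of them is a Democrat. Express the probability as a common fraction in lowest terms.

26/17765

Total number of selections: C(22,8) = 319770.
Selections with exactly 1 Democrat: choose 1 of the 13 Democrats and 7 of the 9 Republicans, C(13,1)·C(9,7) = 13·36 = 468.
Probability = 468/319770 = 26/17765.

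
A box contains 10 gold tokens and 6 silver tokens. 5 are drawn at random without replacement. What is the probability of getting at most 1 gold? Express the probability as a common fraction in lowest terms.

There are C(16,5) = 4368 ways to choose the 5.
Favorable selections (at most 1 gold): C(10,0)·C(6,5) + C(10,1)·C(6,4) = 6 + 150 = 156.
Probability = 156/4368 = 1/28.

1/28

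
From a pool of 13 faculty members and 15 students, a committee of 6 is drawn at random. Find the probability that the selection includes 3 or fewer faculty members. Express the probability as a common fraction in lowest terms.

There are C(28,6) = 376740 ways to choose the 6.
Count the complement (more than 3 faculty members): C(13,4)·C(15,2) + C(13,5)·C(15,1) + C(13,6)·C(15,0) = 75075 + 19305 + 1716 = 96096.
Probability = 1 − 96096/376740 = 280644/376740 = 257/345.

257/345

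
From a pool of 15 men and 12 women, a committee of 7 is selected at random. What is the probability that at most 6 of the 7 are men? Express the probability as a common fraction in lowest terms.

137/138

There are C(27,7) = 888030 ways to choose the 7.
Favorable selections (at most 6 men): C(15,0)·C(12,7) + C(15,1)·C(12,6) + C(15,2)·C(12,5) + C(15,3)·C(12,4) + C(15,4)·C(12,3) + C(15,5)·C(12,2) + C(15,6)·C(12,1) = 792 + 13860 + 83160 + 225225 + 300300 + 198198 + 60060 = 881595.
Probability = 881595/888030 = 137/138.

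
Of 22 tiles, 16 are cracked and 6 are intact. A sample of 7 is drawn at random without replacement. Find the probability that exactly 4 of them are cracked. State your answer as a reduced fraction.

Total number of selections: C(22,7) = 170544.
Selections with exactly 4 cracked: choose 4 of the 16 cracked and 3 of the 6 intact, C(16,4)·C(6,3) = 1820·20 = 36400.
Probability = 36400/170544 = 2275/10659.

2275/10659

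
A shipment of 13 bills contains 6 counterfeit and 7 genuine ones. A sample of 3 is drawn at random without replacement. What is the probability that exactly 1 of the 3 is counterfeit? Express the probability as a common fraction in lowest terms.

The sample space is all 3-subsets of the 13: C(13,3) = 286.
Selections with exactly 1 counterfeit: choose 1 of the 6 counterfeit and 2 of the 7 genuine, C(6,1)·C(7,2) = 6·21 = 126.
Probability = 126/286 = 63/143.

63/143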